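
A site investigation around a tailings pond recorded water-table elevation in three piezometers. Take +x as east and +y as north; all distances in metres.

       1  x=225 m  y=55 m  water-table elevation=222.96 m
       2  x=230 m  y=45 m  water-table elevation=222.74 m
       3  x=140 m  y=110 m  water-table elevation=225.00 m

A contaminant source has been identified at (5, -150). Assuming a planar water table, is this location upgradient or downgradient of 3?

downgradient

Differences from 1: to 2 (Δx, Δy, Δh) = (5, -10, -0.22); to 3 = (-85, 55, +2.04).
Determinant of the coordinate differences = 5·55 − (-85)·(-10) = -575.
∂h/∂x = [(-0.22)·55 − (+2.04)·(-10)] / -575 = -0.01443
∂h/∂y = [5·(+2.04) − (-85)·(-0.22)] / -575 = +0.01478
Head at (5, -150) = 222.96 + (-0.01443)·(-220) + (+0.01478)·(-205) = 223.11 m.
That is lower than the 225.00 m at 3, so the point is downgradient.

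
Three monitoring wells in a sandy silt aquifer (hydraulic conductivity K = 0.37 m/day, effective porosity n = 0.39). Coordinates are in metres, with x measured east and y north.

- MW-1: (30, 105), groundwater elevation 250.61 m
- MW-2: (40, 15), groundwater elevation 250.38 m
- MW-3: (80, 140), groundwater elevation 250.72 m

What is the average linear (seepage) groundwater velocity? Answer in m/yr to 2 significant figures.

Differences from MW-1: to MW-2 (Δx, Δy, Δh) = (10, -90, -0.23); to MW-3 = (50, 35, +0.11).
Determinant of the coordinate differences = 10·35 − 50·(-90) = 4850.
∂h/∂x = [(-0.23)·35 − (+0.11)·(-90)] / 4850 = +0.0003814
∂h/∂y = [10·(+0.11) − 50·(-0.23)] / 4850 = +0.002598
|∇h| = √(0.0003814² + 0.002598²) = 0.002626
Seepage velocity v = K·i/n = 0.37 × 0.002626 / 0.39 = 0.002491 m/day = 0.9098 m/yr.

0.91 m/yr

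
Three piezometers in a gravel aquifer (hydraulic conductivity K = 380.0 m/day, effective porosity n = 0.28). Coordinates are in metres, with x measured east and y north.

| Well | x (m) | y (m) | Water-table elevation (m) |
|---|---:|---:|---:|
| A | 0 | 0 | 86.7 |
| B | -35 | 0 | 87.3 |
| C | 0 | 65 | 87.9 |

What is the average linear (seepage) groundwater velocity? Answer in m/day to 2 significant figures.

∂h/∂x = (87.3 − 86.7) / (-35 − 0) = -0.01714
∂h/∂y = (87.9 − 86.7) / (65 − 0) = +0.01846
|∇h| = √(-0.01714² + 0.01846²) = 0.02519
Seepage velocity v = K·i/n = 380.0 × 0.02519 / 0.28 = 34.19 m/day.

34 m/day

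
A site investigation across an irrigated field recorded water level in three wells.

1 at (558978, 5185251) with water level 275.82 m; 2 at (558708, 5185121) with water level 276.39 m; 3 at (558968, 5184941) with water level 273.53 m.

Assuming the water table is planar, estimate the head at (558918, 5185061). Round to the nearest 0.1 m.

274.7 m

With h = a·x + b·y + c and 1 as origin, the differences give:
  (-270)·a + (-130)·b = +0.57
  (-10)·a + (-310)·b = -2.29
Eliminate b (×(-310) and ×(-130), subtract): 82400·a = -474.400 → a = ∂h/∂x = -0.005757
Back-substitute: b = ∂h/∂y = +0.007573.
h(558918, 5185061) = 275.82 + (-0.005757)·(-60) + (+0.007573)·(-190) = 275.82 +0.345 -1.439 = 274.727 m.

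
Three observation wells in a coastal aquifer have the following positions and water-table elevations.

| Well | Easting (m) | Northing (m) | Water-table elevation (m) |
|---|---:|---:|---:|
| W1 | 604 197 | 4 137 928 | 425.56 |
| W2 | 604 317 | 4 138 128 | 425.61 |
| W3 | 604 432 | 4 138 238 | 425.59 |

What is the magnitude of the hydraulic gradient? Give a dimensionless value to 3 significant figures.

With h = a·x + b·y + c and W1 as origin, the differences give:
  120·a + 200·b = +0.05
  235·a + 310·b = +0.03
Eliminate b (×310 and ×200, subtract): -9800·a = 9.500 → a = ∂h/∂x = -0.0009694
Back-substitute: b = ∂h/∂y = +0.0008316.
|∇h| = √(-0.0009694² + 0.0008316²) = 0.001277

0.00128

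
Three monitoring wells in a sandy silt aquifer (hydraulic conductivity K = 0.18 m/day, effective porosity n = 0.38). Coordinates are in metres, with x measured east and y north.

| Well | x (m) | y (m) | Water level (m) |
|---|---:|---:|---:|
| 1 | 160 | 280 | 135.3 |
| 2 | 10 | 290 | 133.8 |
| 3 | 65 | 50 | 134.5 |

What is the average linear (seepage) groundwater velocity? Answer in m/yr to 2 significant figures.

1.7 m/yr

Taking 1 as reference: 2−1 = (-150, 10, -1.5); 3−1 = (-95, -230, -0.8).
Determinant of the coordinate differences = (-150)·(-230) − (-95)·10 = 35450.
∂h/∂x = [(-1.5)·(-230) − (-0.8)·10] / 35450 = +0.009958
∂h/∂y = [(-150)·(-0.8) − (-95)·(-1.5)] / 35450 = -0.0006347
|∇h| = √(0.009958² + -0.0006347²) = 0.009978
Seepage velocity v = K·i/n = 0.18 × 0.009978 / 0.38 = 0.004726 m/day = 1.726 m/yr.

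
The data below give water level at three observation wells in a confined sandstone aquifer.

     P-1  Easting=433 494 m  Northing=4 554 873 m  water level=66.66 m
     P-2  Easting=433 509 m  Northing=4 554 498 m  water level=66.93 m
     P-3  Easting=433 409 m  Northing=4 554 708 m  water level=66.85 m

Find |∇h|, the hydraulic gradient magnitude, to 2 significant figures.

With h = a·x + b·y + c and P-1 as origin, the differences give:
  15·a + (-375)·b = +0.27
  (-85)·a + (-165)·b = +0.19
Eliminate b (×(-165) and ×(-375), subtract): -34350·a = 26.700 → a = ∂h/∂x = -0.0007773
Back-substitute: b = ∂h/∂y = -0.0007511.
|∇h| = √(-0.0007773² + -0.0007511²) = 0.001081

0.0011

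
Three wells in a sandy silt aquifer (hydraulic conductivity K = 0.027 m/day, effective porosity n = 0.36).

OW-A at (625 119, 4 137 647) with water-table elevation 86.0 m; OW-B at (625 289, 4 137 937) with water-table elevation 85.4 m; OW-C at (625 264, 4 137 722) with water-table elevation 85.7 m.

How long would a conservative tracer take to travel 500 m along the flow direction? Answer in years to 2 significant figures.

Three-point gradient (reference OW-A): Δ to OW-B = (170, 290, -0.6), Δ to OW-C = (145, 75, -0.3).
∂h/∂x = -0.001433, ∂h/∂y = -0.001229 (det = -29300).
|∇h| = √(-0.001433² + -0.001229²) = 0.001888
Seepage velocity v = K·i/n = 0.027 × 0.001888 / 0.36 = 0.0001416 m/day.
t = 500 / 0.0001416 = 3.531e+06 days = 9.67e+03 years.

9700 years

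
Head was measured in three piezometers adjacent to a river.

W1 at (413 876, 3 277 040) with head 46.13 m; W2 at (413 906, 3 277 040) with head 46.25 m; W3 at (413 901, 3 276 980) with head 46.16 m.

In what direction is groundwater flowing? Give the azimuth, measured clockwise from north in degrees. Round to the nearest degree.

Three-point gradient (reference W1): Δ to W2 = (30, 0, +0.12), Δ to W3 = (25, -60, +0.03).
∂h/∂x = +0.004000, ∂h/∂y = +0.001167 (det = -1800).
Flow direction (−∇h) has components (-0.004000 E, -0.001167 N).
Azimuth = atan2(E, N) = atan2(-0.004000, -0.001167) = 253.7° ≈ 254°.

254°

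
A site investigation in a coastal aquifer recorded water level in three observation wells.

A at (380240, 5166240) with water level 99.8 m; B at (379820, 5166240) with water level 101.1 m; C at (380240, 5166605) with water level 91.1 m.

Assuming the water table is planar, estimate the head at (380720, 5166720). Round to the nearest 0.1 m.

∂h/∂x = (101.1 − 99.8) / (379820 − 380240) = -0.003095
∂h/∂y = (91.1 − 99.8) / (5166605 − 5166240) = -0.02384
h(380720, 5166720) = 99.8 + (-0.003095)·(480) + (-0.02384)·(480) = 99.8 -1.486 -11.441 = 86.873 m.

86.9 m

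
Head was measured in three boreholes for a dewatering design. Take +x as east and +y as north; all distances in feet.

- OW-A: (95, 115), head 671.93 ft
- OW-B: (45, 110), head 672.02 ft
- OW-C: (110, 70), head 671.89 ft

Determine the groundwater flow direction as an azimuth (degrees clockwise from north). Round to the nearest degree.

099°

Differences from OW-A: to OW-B (Δx, Δy, Δh) = (-50, -5, +0.09); to OW-C = (15, -45, -0.04).
Solve a·Δx + b·Δy = Δh: det = (-50)·(-45) − 15·(-5) = 2325.
∂h/∂x = [(+0.09)·(-45) − (-0.04)·(-5)] / 2325 = -0.001828
∂h/∂y = [(-50)·(-0.04) − 15·(+0.09)] / 2325 = +0.0002796
Flow direction (−∇h) has components (+0.001828 E, -0.0002796 N).
Azimuth = atan2(E, N) = atan2(+0.001828, -0.0002796) = 98.7° ≈ 099°.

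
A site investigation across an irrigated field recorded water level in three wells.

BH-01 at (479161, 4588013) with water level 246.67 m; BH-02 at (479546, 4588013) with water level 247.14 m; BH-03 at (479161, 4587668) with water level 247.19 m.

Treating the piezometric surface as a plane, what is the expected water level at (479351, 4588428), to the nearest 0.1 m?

246.3 m

∂h/∂x = (247.14 − 246.67) / (479546 − 479161) = +0.001221
∂h/∂y = (247.19 − 246.67) / (4587668 − 4588013) = -0.001507
h(479351, 4588428) = 246.67 + (+0.001221)·(190) + (-0.001507)·(415) = 246.67 +0.232 -0.626 = 246.276 m.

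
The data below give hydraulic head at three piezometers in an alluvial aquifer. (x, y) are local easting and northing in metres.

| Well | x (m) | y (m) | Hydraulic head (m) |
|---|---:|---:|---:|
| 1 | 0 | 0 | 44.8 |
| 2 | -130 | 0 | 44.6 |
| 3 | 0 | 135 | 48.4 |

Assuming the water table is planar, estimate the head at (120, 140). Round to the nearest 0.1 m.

∂h/∂x = (44.6 − 44.8) / (-130 − 0) = +0.001538
∂h/∂y = (48.4 − 44.8) / (135 − 0) = +0.02667
h(120, 140) = 44.8 + (+0.001538)·(120) + (+0.02667)·(140) = 44.8 +0.185 +3.733 = 48.718 m.

48.7 m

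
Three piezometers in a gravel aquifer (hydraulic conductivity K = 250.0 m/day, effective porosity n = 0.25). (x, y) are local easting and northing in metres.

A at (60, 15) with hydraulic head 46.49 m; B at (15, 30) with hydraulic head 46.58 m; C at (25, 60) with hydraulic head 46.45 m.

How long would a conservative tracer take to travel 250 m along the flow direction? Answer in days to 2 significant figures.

Differences from A: to B (Δx, Δy, Δh) = (-45, 15, +0.09); to C = (-35, 45, -0.04).
Solve a·Δx + b·Δy = Δh: det = (-45)·45 − (-35)·15 = -1500.
∂h/∂x = [(+0.09)·45 − (-0.04)·15] / -1500 = -0.003100
∂h/∂y = [(-45)·(-0.04) − (-35)·(+0.09)] / -1500 = -0.003300
|∇h| = √(-0.003100² + -0.003300²) = 0.004528
Seepage velocity v = K·i/n = 250.0 × 0.004528 / 0.25 = 4.528 m/day.
t = 250 / 4.528 = 55.21 days.

55 days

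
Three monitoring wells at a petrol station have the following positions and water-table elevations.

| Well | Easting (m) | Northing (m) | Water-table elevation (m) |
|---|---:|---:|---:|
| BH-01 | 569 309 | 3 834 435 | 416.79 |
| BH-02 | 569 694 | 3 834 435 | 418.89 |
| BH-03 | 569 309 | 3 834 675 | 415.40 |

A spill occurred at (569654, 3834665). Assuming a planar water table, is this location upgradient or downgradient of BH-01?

upgradient

∂h/∂x = (418.89 − 416.79) / (569694 − 569309) = +0.005455
∂h/∂y = (415.40 − 416.79) / (3834675 − 3834435) = -0.005792
Head at (569654, 3834665) = 416.79 + (+0.005455)·(345) + (-0.005792)·(230) = 417.34 m.
That is higher than the 416.79 m at BH-01, so the point is upgradient.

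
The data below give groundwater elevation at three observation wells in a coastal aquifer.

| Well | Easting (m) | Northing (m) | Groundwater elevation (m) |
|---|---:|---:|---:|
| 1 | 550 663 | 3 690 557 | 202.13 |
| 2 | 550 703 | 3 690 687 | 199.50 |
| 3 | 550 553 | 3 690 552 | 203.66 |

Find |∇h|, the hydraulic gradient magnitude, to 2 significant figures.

0.021

Taking 1 as reference: 2−1 = (40, 130, -2.63); 3−1 = (-110, -5, +1.53).
Determinant of the coordinate differences = 40·(-5) − (-110)·130 = 14100.
∂h/∂x = [(-2.63)·(-5) − (+1.53)·130] / 14100 = -0.01317
∂h/∂y = [40·(+1.53) − (-110)·(-2.63)] / 14100 = -0.01618
|∇h| = √(-0.01317² + -0.01618²) = 0.02086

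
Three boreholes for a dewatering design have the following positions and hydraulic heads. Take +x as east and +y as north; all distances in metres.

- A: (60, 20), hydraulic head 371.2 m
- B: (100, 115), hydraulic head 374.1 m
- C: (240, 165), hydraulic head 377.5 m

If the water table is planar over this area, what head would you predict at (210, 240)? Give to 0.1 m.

With h = a·x + b·y + c and A as origin, the differences give:
  40·a + 95·b = +2.9
  180·a + 145·b = +6.3
Eliminate b (×145 and ×95, subtract): -11300·a = -178.00 → a = ∂h/∂x = +0.01575
Back-substitute: b = ∂h/∂y = +0.02389.
h(210, 240) = 371.2 + (+0.01575)·(150) + (+0.02389)·(220) = 371.2 +2.363 +5.257 = 378.819 m.

378.8 m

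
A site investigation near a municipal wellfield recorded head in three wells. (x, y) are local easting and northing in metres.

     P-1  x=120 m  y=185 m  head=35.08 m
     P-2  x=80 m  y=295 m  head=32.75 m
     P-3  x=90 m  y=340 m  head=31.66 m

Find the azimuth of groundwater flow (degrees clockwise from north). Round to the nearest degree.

With h = a·x + b·y + c and P-1 as origin, the differences give:
  (-40)·a + 110·b = -2.33
  (-30)·a + 155·b = -3.42
Eliminate b (×155 and ×110, subtract): -2900·a = 15.050 → a = ∂h/∂x = -0.005190
Back-substitute: b = ∂h/∂y = -0.02307.
Flow direction (−∇h) has components (+0.005190 E, +0.02307 N).
Azimuth = atan2(E, N) = atan2(+0.005190, +0.02307) = 12.7° ≈ 013°.

013°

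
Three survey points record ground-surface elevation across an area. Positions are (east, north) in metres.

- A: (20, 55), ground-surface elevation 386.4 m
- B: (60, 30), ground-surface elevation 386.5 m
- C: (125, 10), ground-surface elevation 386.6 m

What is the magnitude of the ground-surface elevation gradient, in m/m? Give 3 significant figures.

With z = a·x + b·y + c and A as origin, the differences give:
  40·a + (-25)·b = +0.1
  105·a + (-45)·b = +0.2
Eliminate b (×(-45) and ×(-25), subtract): 825·a = 0.50 → a = ∂z/∂x = +0.0006061
Back-substitute: b = ∂z/∂y = -0.003030.
|∇f| = √(0.0006061² + -0.003030²) = 0.00309 m/m

0.00309 m/m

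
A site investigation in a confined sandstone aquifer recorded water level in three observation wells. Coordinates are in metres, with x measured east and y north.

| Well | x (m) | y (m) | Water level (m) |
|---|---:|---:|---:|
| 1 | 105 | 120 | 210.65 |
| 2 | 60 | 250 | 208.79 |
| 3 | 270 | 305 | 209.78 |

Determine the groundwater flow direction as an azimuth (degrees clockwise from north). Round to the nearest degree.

Differences from 1: to 2 (Δx, Δy, Δh) = (-45, 130, -1.86); to 3 = (165, 185, -0.87).
Determinant of the coordinate differences = (-45)·185 − 165·130 = -29775.
∂h/∂x = [(-1.86)·185 − (-0.87)·130] / -29775 = +0.007758
∂h/∂y = [(-45)·(-0.87) − 165·(-1.86)] / -29775 = -0.01162
Flow direction (−∇h) has components (-0.007758 E, +0.01162 N).
Azimuth = atan2(E, N) = atan2(-0.007758, +0.01162) = 326.3° ≈ 326°.

326°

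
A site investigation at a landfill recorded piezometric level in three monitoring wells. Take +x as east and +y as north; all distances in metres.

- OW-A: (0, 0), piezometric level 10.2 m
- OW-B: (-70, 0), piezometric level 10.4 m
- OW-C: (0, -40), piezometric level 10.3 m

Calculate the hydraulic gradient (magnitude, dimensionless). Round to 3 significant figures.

∂h/∂x = (10.4 − 10.2) / (-70 − 0) = -0.002857
∂h/∂y = (10.3 − 10.2) / (-40 − 0) = -0.002500
|∇h| = √(-0.002857² + -0.002500²) = 0.003796

0.00380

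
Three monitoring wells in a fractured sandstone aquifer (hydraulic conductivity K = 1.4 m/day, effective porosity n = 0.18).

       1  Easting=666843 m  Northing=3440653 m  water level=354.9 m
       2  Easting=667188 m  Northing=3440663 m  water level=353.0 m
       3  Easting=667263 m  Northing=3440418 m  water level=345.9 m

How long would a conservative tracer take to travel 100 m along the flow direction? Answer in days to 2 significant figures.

460 days

Three-point gradient (reference 1): Δ to 2 = (345, 10, -1.9), Δ to 3 = (420, -235, -9.0).
∂h/∂x = -0.006291, ∂h/∂y = +0.02705 (det = -85275).
|∇h| = √(-0.006291² + 0.02705²) = 0.02777
Seepage velocity v = K·i/n = 1.4 × 0.02777 / 0.18 = 0.216 m/day.
t = 100 / 0.216 = 463 days.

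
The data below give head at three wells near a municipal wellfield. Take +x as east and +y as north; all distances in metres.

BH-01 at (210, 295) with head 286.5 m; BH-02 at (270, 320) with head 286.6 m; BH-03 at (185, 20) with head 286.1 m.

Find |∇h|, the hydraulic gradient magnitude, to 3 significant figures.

Taking BH-01 as reference: BH-02−BH-01 = (60, 25, +0.1); BH-03−BH-01 = (-25, -275, -0.4).
Solve a·Δx + b·Δy = Δh: det = 60·(-275) − (-25)·25 = -15875.
∂h/∂x = [(+0.1)·(-275) − (-0.4)·25] / -15875 = +0.001102
∂h/∂y = [60·(-0.4) − (-25)·(+0.1)] / -15875 = +0.001354
|∇h| = √(0.001102² + 0.001354²) = 0.001746

0.00175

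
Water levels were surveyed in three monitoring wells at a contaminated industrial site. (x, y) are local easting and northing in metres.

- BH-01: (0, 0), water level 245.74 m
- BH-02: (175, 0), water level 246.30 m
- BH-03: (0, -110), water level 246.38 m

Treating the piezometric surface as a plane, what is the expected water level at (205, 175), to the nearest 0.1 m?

∂h/∂x = (246.30 − 245.74) / (175 − 0) = +0.003200
∂h/∂y = (246.38 − 245.74) / (-110 − 0) = -0.005818
h(205, 175) = 245.74 + (+0.003200)·(205) + (-0.005818)·(175) = 245.74 +0.656 -1.018 = 245.378 m.

245.4 m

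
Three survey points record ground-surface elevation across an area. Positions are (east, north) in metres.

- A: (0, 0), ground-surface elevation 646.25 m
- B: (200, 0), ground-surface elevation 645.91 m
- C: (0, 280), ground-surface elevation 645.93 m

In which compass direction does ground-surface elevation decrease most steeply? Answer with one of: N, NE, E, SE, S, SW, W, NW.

∂z/∂x = (645.91 − 646.25) / (200 − 0) = -0.001700
∂z/∂y = (645.93 − 646.25) / (280 − 0) = -0.001143
Steepest decrease is along −∇f = (+0.001700 E, +0.001143 N) → northeast.

NE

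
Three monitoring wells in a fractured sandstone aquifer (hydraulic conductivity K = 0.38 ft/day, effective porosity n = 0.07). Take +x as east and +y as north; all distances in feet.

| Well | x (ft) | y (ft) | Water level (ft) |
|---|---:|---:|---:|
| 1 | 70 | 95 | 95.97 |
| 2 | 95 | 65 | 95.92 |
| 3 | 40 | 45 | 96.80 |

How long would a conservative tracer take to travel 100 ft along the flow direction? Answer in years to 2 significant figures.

3.2 years

Taking 1 as reference: 2−1 = (25, -30, -0.05); 3−1 = (-30, -50, +0.83).
Solve a·Δx + b·Δy = Δh: det = 25·(-50) − (-30)·(-30) = -2150.
∂h/∂x = [(-0.05)·(-50) − (+0.83)·(-30)] / -2150 = -0.01274
∂h/∂y = [25·(+0.83) − (-30)·(-0.05)] / -2150 = -0.008953
|∇h| = √(-0.01274² + -0.008953²) = 0.01557
Seepage velocity v = K·i/n = 0.38 × 0.01557 / 0.07 = 0.08452 ft/day.
t = 100 / 0.08452 = 1183 days = 3.24 years.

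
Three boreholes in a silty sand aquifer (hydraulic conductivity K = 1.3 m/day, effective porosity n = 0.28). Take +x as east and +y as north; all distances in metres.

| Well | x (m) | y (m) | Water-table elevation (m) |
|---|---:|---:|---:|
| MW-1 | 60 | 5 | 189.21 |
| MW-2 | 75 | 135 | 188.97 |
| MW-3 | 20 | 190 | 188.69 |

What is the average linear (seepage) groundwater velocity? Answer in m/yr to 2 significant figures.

6.2 m/yr

Taking MW-1 as reference: MW-2−MW-1 = (15, 130, -0.24); MW-3−MW-1 = (-40, 185, -0.52).
Solve a·Δx + b·Δy = Δh: det = 15·185 − (-40)·130 = 7975.
∂h/∂x = [(-0.24)·185 − (-0.52)·130] / 7975 = +0.002909
∂h/∂y = [15·(-0.52) − (-40)·(-0.24)] / 7975 = -0.002182
|∇h| = √(0.002909² + -0.002182²) = 0.003636
Seepage velocity v = K·i/n = 1.3 × 0.003636 / 0.28 = 0.01688 m/day = 6.165 m/yr.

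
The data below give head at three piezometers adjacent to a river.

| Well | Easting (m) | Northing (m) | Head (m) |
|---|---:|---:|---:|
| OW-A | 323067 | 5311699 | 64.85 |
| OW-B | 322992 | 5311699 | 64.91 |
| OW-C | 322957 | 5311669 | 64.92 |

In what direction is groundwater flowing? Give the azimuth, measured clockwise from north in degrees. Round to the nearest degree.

127°

With h = a·x + b·y + c and OW-A as origin, the differences give:
  (-75)·a + 0·b = +0.06
  (-110)·a + (-30)·b = +0.07
Eliminate b (×(-30) and ×0, subtract): 2250·a = -1.800 → a = ∂h/∂x = -0.0008000
Back-substitute: b = ∂h/∂y = +0.0006000.
Flow direction (−∇h) has components (+0.0008000 E, -0.0006000 N).
Azimuth = atan2(E, N) = atan2(+0.0008000, -0.0006000) = 126.9° ≈ 127°.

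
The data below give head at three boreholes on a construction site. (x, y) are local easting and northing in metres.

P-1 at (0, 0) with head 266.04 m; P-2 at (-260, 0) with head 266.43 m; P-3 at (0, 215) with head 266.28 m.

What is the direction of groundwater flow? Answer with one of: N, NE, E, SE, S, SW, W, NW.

SE

∂h/∂x = (266.43 − 266.04) / (-260 − 0) = -0.001500
∂h/∂y = (266.28 − 266.04) / (215 − 0) = +0.001116
Flow = −∇h = (+0.001500 east, -0.001116 north), which points southeast.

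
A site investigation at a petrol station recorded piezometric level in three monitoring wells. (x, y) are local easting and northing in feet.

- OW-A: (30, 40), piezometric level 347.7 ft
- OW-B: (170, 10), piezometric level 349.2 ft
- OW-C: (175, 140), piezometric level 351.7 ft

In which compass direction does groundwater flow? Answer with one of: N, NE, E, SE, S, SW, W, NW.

With h = a·x + b·y + c and OW-A as origin, the differences give:
  140·a + (-30)·b = +1.5
  145·a + 100·b = +4.0
Eliminate b (×100 and ×(-30), subtract): 18350·a = 270.00 → a = ∂h/∂x = +0.01471
Back-substitute: b = ∂h/∂y = +0.01866.
Flow = −∇h = (-0.01471 east, -0.01866 north), which points southwest.

SW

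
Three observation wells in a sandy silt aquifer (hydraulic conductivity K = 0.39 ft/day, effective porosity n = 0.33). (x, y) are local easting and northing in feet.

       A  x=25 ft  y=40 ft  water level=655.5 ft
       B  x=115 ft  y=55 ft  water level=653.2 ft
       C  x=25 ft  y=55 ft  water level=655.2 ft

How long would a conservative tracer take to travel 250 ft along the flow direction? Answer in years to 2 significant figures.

Differences from A: to B (Δx, Δy, Δh) = (90, 15, -2.3); to C = (0, 15, -0.3).
Solve a·Δx + b·Δy = Δh: det = 90·15 − 0·15 = 1350.
∂h/∂x = [(-2.3)·15 − (-0.3)·15] / 1350 = -0.02222
∂h/∂y = [90·(-0.3) − 0·(-2.3)] / 1350 = -0.02000
|∇h| = √(-0.02222² + -0.02000²) = 0.0299
Seepage velocity v = K·i/n = 0.39 × 0.0299 / 0.33 = 0.03534 ft/day.
t = 250 / 0.03534 = 7074 days = 19.4 years.

19 years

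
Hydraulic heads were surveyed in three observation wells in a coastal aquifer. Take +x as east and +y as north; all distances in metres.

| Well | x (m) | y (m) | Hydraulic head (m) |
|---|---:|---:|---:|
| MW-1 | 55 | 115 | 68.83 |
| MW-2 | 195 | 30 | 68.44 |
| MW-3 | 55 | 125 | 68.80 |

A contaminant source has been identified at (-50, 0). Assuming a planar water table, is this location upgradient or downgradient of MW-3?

Differences from MW-1: to MW-2 (Δx, Δy, Δh) = (140, -85, -0.39); to MW-3 = (0, 10, -0.03).
Determinant of the coordinate differences = 140·10 − 0·(-85) = 1400.
∂h/∂x = [(-0.39)·10 − (-0.03)·(-85)] / 1400 = -0.004607
∂h/∂y = [140·(-0.03) − 0·(-0.39)] / 1400 = -0.003000
Head at (-50, 0) = 68.83 + (-0.004607)·(-105) + (-0.003000)·(-115) = 69.66 m.
That is higher than the 68.80 m at MW-3, so the point is upgradient.

upgradient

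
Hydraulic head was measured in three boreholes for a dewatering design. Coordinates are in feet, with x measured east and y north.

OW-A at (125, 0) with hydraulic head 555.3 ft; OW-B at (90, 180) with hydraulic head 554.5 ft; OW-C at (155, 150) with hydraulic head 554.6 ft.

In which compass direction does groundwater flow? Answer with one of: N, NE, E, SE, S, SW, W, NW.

N

With h = a·x + b·y + c and OW-A as origin, the differences give:
  (-35)·a + 180·b = -0.8
  30·a + 150·b = -0.7
Eliminate b (×150 and ×180, subtract): -10650·a = 6.00 → a = ∂h/∂x = -0.0005634
Back-substitute: b = ∂h/∂y = -0.004554.
Flow = −∇h = (+0.0005634 east, +0.004554 north), which points north.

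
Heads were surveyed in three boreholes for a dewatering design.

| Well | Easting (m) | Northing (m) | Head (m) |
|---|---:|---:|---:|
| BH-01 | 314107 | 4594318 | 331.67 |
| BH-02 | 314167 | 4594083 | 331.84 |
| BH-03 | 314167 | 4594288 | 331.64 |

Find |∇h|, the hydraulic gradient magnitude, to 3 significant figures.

0.00139

With h = a·x + b·y + c and BH-01 as origin, the differences give:
  60·a + (-235)·b = +0.17
  60·a + (-30)·b = -0.03
Eliminate b (×(-30) and ×(-235), subtract): 12300·a = -12.150 → a = ∂h/∂x = -0.0009878
Back-substitute: b = ∂h/∂y = -0.0009756.
|∇h| = √(-0.0009878² + -0.0009756²) = 0.001388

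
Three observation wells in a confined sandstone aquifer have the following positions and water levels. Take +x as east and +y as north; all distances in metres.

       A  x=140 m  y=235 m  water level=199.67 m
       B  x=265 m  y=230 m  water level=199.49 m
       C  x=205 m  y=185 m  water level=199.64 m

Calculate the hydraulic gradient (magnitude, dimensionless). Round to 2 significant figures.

With h = a·x + b·y + c and A as origin, the differences give:
  125·a + (-5)·b = -0.18
  65·a + (-50)·b = -0.03
Eliminate b (×(-50) and ×(-5), subtract): -5925·a = 8.850 → a = ∂h/∂x = -0.001494
Back-substitute: b = ∂h/∂y = -0.001342.
|∇h| = √(-0.001494² + -0.001342²) = 0.002008

0.0020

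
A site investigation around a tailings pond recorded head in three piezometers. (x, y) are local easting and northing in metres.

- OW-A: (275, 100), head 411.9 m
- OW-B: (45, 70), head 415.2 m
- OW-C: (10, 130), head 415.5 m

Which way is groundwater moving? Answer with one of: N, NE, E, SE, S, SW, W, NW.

Differences from OW-A: to OW-B (Δx, Δy, Δh) = (-230, -30, +3.3); to OW-C = (-265, 30, +3.6).
Determinant of the coordinate differences = (-230)·30 − (-265)·(-30) = -14850.
∂h/∂x = [(+3.3)·30 − (+3.6)·(-30)] / -14850 = -0.01394
∂h/∂y = [(-230)·(+3.6) − (-265)·(+3.3)] / -14850 = -0.003131
Flow = −∇h = (+0.01394 east, +0.003131 north), which points east.

E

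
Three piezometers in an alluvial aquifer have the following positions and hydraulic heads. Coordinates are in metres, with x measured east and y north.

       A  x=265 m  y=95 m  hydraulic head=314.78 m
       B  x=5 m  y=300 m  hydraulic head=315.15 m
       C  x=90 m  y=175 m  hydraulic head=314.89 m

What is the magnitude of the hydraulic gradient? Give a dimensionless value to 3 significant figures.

0.00244

Differences from A: to B (Δx, Δy, Δh) = (-260, 205, +0.37); to C = (-175, 80, +0.11).
Determinant of the coordinate differences = (-260)·80 − (-175)·205 = 15075.
∂h/∂x = [(+0.37)·80 − (+0.11)·205] / 15075 = +0.0004677
∂h/∂y = [(-260)·(+0.11) − (-175)·(+0.37)] / 15075 = +0.002398
|∇h| = √(0.0004677² + 0.002398²) = 0.002443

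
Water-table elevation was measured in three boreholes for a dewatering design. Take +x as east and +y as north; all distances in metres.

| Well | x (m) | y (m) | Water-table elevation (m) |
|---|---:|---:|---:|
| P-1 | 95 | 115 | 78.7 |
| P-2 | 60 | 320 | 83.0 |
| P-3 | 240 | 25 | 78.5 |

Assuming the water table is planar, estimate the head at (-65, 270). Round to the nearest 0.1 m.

Taking P-1 as reference: P-2−P-1 = (-35, 205, +4.3); P-3−P-1 = (145, -90, -0.2).
Determinant of the coordinate differences = (-35)·(-90) − 145·205 = -26575.
∂h/∂x = [(+4.3)·(-90) − (-0.2)·205] / -26575 = +0.01302
∂h/∂y = [(-35)·(-0.2) − 145·(+4.3)] / -26575 = +0.02320
h(-65, 270) = 78.7 + (+0.01302)·(-160) + (+0.02320)·(155) = 78.7 -2.083 +3.596 = 80.213 m.

80.2 m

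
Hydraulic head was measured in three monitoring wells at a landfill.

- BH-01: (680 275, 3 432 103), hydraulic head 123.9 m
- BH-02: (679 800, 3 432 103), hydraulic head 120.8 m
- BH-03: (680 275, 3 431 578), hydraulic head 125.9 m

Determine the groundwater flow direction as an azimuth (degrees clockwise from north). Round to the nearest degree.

300°

∂h/∂x = (120.8 − 123.9) / (679800 − 680275) = +0.006526
∂h/∂y = (125.9 − 123.9) / (3431578 − 3432103) = -0.003810
Flow direction (−∇h) has components (-0.006526 E, +0.003810 N).
Azimuth = atan2(E, N) = atan2(-0.006526, +0.003810) = 300.3° ≈ 300°.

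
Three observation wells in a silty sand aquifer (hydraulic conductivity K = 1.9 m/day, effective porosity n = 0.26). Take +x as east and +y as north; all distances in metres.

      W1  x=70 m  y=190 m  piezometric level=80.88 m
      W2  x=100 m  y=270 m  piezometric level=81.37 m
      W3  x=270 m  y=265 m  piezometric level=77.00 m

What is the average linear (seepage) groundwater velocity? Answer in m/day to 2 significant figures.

Taking W1 as reference: W2−W1 = (30, 80, +0.49); W3−W1 = (200, 75, -3.88).
Solve a·Δx + b·Δy = Δh: det = 30·75 − 200·80 = -13750.
∂h/∂x = [(+0.49)·75 − (-3.88)·80] / -13750 = -0.02525
∂h/∂y = [30·(-3.88) − 200·(+0.49)] / -13750 = +0.01559
|∇h| = √(-0.02525² + 0.01559²) = 0.02968
Seepage velocity v = K·i/n = 1.9 × 0.02968 / 0.26 = 0.2169 m/day.

0.22 m/day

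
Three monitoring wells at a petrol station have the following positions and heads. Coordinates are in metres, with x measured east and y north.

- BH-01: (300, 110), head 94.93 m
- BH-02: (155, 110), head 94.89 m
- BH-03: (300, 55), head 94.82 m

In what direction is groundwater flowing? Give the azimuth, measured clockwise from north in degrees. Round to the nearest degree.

Taking BH-01 as reference: BH-02−BH-01 = (-145, 0, -0.04); BH-03−BH-01 = (0, -55, -0.11).
Solve a·Δx + b·Δy = Δh: det = (-145)·(-55) − 0·0 = 7975.
∂h/∂x = [(-0.04)·(-55) − (-0.11)·0] / 7975 = +0.0002759
∂h/∂y = [(-145)·(-0.11) − 0·(-0.04)] / 7975 = +0.002000
Flow direction (−∇h) has components (-0.0002759 E, -0.002000 N).
Azimuth = atan2(E, N) = atan2(-0.0002759, -0.002000) = 187.9° ≈ 188°.

188°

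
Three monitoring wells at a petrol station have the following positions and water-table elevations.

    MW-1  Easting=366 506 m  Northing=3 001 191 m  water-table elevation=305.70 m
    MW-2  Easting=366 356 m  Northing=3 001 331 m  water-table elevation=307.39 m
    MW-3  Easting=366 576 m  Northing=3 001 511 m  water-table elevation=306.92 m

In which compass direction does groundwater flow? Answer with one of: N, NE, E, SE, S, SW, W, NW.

With h = a·x + b·y + c and MW-1 as origin, the differences give:
  (-150)·a + 140·b = +1.69
  70·a + 320·b = +1.22
Eliminate b (×320 and ×140, subtract): -57800·a = 370.000 → a = ∂h/∂x = -0.006401
Back-substitute: b = ∂h/∂y = +0.005213.
Flow = −∇h = (+0.006401 east, -0.005213 north), which points southeast.

SE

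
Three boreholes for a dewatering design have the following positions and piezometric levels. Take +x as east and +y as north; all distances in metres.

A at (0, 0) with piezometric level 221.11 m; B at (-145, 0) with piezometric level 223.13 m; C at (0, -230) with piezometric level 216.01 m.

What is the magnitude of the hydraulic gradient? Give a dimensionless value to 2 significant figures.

0.026

∂h/∂x = (223.13 − 221.11) / (-145 − 0) = -0.01393
∂h/∂y = (216.01 − 221.11) / (-230 − 0) = +0.02217
|∇h| = √(-0.01393² + 0.02217²) = 0.02618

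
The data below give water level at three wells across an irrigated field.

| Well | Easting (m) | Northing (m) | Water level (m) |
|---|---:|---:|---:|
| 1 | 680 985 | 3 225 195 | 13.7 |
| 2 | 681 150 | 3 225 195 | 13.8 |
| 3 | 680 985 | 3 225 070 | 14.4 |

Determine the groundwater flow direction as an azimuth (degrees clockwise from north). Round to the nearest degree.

∂h/∂x = (13.8 − 13.7) / (681150 − 680985) = +0.0006061
∂h/∂y = (14.4 − 13.7) / (3225070 − 3225195) = -0.005600
Flow direction (−∇h) has components (-0.0006061 E, +0.005600 N).
Azimuth = atan2(E, N) = atan2(-0.0006061, +0.005600) = 353.8° ≈ 354°.

354°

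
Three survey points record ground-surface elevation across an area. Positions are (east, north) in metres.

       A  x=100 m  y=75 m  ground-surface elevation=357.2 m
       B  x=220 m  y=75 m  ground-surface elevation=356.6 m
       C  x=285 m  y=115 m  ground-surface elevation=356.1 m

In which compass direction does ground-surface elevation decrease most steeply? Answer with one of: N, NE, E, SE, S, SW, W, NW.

NE

With z = a·x + b·y + c and A as origin, the differences give:
  120·a + 0·b = -0.6
  185·a + 40·b = -1.1
Eliminate b (×40 and ×0, subtract): 4800·a = -24.00 → a = ∂z/∂x = -0.005000
Back-substitute: b = ∂z/∂y = -0.004375.
Steepest decrease is along −∇f = (+0.005000 E, +0.004375 N) → northeast.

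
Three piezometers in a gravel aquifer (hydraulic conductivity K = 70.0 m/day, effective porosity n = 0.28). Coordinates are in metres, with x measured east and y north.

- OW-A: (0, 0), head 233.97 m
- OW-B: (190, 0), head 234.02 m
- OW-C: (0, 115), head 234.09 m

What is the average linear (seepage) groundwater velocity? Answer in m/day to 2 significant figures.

0.27 m/day

∂h/∂x = (234.02 − 233.97) / (190 − 0) = +0.0002632
∂h/∂y = (234.09 − 233.97) / (115 − 0) = +0.001043
|∇h| = √(0.0002632² + 0.001043²) = 0.001076
Seepage velocity v = K·i/n = 70.0 × 0.001076 / 0.28 = 0.269 m/day.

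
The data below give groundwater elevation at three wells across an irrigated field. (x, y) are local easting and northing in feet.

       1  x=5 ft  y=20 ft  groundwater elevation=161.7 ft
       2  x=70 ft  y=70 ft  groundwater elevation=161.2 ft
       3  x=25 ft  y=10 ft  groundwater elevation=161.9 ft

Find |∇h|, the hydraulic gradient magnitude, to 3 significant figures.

With h = a·x + b·y + c and 1 as origin, the differences give:
  65·a + 50·b = -0.5
  20·a + (-10)·b = +0.2
Eliminate b (×(-10) and ×50, subtract): -1650·a = -5.00 → a = ∂h/∂x = +0.003030
Back-substitute: b = ∂h/∂y = -0.01394.
|∇h| = √(0.003030² + -0.01394²) = 0.01427

0.0143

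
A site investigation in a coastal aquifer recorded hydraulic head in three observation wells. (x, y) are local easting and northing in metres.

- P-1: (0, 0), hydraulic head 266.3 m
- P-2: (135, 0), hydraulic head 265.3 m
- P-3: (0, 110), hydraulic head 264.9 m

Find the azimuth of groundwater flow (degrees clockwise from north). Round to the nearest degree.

∂h/∂x = (265.3 − 266.3) / (135 − 0) = -0.007407
∂h/∂y = (264.9 − 266.3) / (110 − 0) = -0.01273
Flow direction (−∇h) has components (+0.007407 E, +0.01273 N).
Azimuth = atan2(E, N) = atan2(+0.007407, +0.01273) = 30.2° ≈ 030°.

030°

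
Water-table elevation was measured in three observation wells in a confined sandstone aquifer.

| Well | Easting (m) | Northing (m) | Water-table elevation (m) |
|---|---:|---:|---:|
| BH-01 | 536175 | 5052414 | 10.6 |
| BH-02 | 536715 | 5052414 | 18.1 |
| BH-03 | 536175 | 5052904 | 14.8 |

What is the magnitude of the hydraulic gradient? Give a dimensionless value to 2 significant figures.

0.016

∂h/∂x = (18.1 − 10.6) / (536715 − 536175) = +0.01389
∂h/∂y = (14.8 − 10.6) / (5052904 − 5052414) = +0.008571
|∇h| = √(0.01389² + 0.008571²) = 0.01632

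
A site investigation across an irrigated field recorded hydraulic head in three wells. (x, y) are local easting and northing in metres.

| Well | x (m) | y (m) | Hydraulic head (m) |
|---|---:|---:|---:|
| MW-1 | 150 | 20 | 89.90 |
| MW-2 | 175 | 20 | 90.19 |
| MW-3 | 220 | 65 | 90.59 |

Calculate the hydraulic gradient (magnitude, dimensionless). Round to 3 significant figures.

0.0119

Differences from MW-1: to MW-2 (Δx, Δy, Δh) = (25, 0, +0.29); to MW-3 = (70, 45, +0.69).
Solve a·Δx + b·Δy = Δh: det = 25·45 − 70·0 = 1125.
∂h/∂x = [(+0.29)·45 − (+0.69)·0] / 1125 = +0.01160
∂h/∂y = [25·(+0.69) − 70·(+0.29)] / 1125 = -0.002711
|∇h| = √(0.01160² + -0.002711²) = 0.01191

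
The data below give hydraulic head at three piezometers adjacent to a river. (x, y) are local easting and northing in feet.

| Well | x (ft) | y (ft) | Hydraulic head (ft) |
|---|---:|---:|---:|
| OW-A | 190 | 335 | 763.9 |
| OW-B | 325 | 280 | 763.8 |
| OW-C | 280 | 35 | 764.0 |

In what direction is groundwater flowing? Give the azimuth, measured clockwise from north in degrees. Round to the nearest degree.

Taking OW-A as reference: OW-B−OW-A = (135, -55, -0.1); OW-C−OW-A = (90, -300, +0.1).
Determinant of the coordinate differences = 135·(-300) − 90·(-55) = -35550.
∂h/∂x = [(-0.1)·(-300) − (+0.1)·(-55)] / -35550 = -0.0009986
∂h/∂y = [135·(+0.1) − 90·(-0.1)] / -35550 = -0.0006329
Flow direction (−∇h) has components (+0.0009986 E, +0.0006329 N).
Azimuth = atan2(E, N) = atan2(+0.0009986, +0.0006329) = 57.6° ≈ 058°.

058°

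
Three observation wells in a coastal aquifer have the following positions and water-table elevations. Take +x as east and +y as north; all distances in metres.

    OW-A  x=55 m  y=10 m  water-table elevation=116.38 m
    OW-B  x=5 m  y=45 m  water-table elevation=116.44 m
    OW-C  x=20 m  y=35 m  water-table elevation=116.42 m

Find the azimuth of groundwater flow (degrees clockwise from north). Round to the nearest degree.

045°

Taking OW-A as reference: OW-B−OW-A = (-50, 35, +0.06); OW-C−OW-A = (-35, 25, +0.04).
Solve a·Δx + b·Δy = Δh: det = (-50)·25 − (-35)·35 = -25.
∂h/∂x = [(+0.06)·25 − (+0.04)·35] / -25 = -0.004000
∂h/∂y = [(-50)·(+0.04) − (-35)·(+0.06)] / -25 = -0.004000
Flow direction (−∇h) has components (+0.004000 E, +0.004000 N).
Azimuth = atan2(E, N) = atan2(+0.004000, +0.004000) = 45.0° ≈ 045°.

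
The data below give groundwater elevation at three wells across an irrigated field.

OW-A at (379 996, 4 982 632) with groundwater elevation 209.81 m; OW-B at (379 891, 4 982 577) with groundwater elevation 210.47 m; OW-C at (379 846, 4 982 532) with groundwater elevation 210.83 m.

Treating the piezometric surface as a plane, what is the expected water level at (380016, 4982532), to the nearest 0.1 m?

Taking OW-A as reference: OW-B−OW-A = (-105, -55, +0.66); OW-C−OW-A = (-150, -100, +1.02).
Solve a·Δx + b·Δy = Δh: det = (-105)·(-100) − (-150)·(-55) = 2250.
∂h/∂x = [(+0.66)·(-100) − (+1.02)·(-55)] / 2250 = -0.004400
∂h/∂y = [(-105)·(+1.02) − (-150)·(+0.66)] / 2250 = -0.003600
h(380016, 4982532) = 209.81 + (-0.004400)·(20) + (-0.003600)·(-100) = 209.81 -0.088 +0.360 = 210.082 m.

210.1 m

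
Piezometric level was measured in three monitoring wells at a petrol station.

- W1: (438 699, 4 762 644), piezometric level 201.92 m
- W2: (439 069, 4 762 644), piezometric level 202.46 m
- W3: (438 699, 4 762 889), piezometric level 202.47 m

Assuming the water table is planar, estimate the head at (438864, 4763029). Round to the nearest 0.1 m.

∂h/∂x = (202.46 − 201.92) / (439069 − 438699) = +0.001459
∂h/∂y = (202.47 − 201.92) / (4762889 − 4762644) = +0.002245
h(438864, 4763029) = 201.92 + (+0.001459)·(165) + (+0.002245)·(385) = 201.92 +0.241 +0.864 = 203.025 m.

203.0 m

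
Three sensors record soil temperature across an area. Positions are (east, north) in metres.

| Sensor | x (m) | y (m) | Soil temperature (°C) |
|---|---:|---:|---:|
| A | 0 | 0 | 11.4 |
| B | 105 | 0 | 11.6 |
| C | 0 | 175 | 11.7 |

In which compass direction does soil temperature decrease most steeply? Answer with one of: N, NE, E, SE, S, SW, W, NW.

∂T/∂x = (11.6 − 11.4) / (105 − 0) = +0.001905
∂T/∂y = (11.7 − 11.4) / (175 − 0) = +0.001714
Steepest decrease is along −∇f = (-0.001905 E, -0.001714 N) → southwest.

SW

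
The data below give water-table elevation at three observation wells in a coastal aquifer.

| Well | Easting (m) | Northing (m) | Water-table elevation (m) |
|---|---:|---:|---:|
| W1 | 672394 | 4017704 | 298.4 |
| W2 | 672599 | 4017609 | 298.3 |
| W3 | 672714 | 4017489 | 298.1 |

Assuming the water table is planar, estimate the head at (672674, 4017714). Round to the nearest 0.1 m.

With h = a·x + b·y + c and W1 as origin, the differences give:
  205·a + (-95)·b = -0.1
  320·a + (-215)·b = -0.3
Eliminate b (×(-215) and ×(-95), subtract): -13675·a = -7.00 → a = ∂h/∂x = +0.0005119
Back-substitute: b = ∂h/∂y = +0.002157.
h(672674, 4017714) = 298.4 + (+0.0005119)·(280) + (+0.002157)·(10) = 298.4 +0.143 +0.022 = 298.565 m.

298.6 m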